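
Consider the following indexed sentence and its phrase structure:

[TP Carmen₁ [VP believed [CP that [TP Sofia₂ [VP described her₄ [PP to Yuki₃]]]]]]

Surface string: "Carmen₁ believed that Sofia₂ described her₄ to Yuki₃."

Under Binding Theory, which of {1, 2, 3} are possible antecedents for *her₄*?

{1}

*her* is a pronoun, so Principle B applies: it must be free in its binding domain.
Binding domain of *her₄*: the embedded TP, whose subject is Sofia₂.
*Carmen₁* c-commands the pronoun but from outside its binding domain, and is not c-commanded by it → coindexation permitted.
*Sofia₂* c-commands the pronoun within its binding domain → coindexation would violate Principle B.
*Yuki₃*: the pronoun c-commands this R-expression → coindexation would violate Principle C on *Yuki₃*.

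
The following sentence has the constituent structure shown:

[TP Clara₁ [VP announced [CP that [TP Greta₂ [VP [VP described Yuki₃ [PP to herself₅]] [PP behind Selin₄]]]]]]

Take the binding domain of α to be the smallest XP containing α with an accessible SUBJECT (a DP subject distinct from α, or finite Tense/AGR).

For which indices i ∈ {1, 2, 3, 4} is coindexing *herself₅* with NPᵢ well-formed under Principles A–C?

{2, 3}

*herself* is an anaphor, so Principle A applies: it must be bound in its binding domain.
Binding domain of *herself₅*: the embedded TP, whose subject is Greta₂.
*Clara₁* c-commands the anaphor but is outside its binding domain → cannot satisfy Principle A.
*Greta₂* c-commands the anaphor within its binding domain → licit binder.
*Yuki₃* c-commands the anaphor within its binding domain → licit binder.
*Selin₄* does not c-command the anaphor → cannot bind it.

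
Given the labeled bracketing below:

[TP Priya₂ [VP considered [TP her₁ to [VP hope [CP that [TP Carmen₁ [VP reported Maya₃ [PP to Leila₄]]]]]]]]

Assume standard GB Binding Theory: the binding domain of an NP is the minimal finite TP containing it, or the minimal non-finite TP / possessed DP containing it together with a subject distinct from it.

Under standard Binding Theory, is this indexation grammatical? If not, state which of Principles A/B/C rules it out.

Principle C

The two coindexed NPs are *her₁* and *Carmen₁*.
*Carmen₁* is an R-expression. Principle C requires it to be free everywhere.
*her₁* c-commands it and carries the same index.
The R-expression is bound → Principle C violation.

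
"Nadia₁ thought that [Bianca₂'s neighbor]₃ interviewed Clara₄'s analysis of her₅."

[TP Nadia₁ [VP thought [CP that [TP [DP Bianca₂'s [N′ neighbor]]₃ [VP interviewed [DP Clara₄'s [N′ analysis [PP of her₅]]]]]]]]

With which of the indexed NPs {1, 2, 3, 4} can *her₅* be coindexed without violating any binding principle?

{1, 2, 3}

*her* is a pronoun, so Principle B applies: it must be free in its binding domain.
Binding domain of *her₅*: the possessed DP, whose subject is Clara₄.
*Nadia₁* c-commands the pronoun but from outside its binding domain, and is not c-commanded by it → coindexation permitted.
*Bianca₂* and the pronoun do not c-command one another → neither Principle B nor Principle C is at stake; coindexation permitted.
*[Bianca₂'s neighbor]₃* c-commands the pronoun but from outside its binding domain, and is not c-commanded by it → coindexation permitted.
*Clara₄* c-commands the pronoun within its binding domain → coindexation would violate Principle B.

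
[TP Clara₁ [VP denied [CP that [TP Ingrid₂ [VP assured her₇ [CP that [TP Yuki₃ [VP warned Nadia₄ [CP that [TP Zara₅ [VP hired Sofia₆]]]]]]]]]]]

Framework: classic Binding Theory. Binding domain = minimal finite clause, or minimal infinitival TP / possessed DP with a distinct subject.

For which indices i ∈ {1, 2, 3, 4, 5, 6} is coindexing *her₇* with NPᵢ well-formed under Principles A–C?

{1}

*her* is a pronoun, so Principle B applies: it must be free in its binding domain.
Binding domain of *her₇*: the embedded TP, whose subject is Ingrid₂.
*Clara₁* c-commands the pronoun but from outside its binding domain, and is not c-commanded by it → coindexation permitted.
*Ingrid₂* c-commands the pronoun within its binding domain → coindexation would violate Principle B.
*Yuki₃*: the pronoun c-commands this R-expression → coindexation would violate Principle C on *Yuki₃*.
*Nadia₄*: the pronoun c-commands this R-expression → coindexation would violate Principle C on *Nadia₄*.
*Zara₅*: the pronoun c-commands this R-expression → coindexation would violate Principle C on *Zara₅*.
*Sofia₆*: the pronoun c-commands this R-expression → coindexation would violate Principle C on *Sofia₆*.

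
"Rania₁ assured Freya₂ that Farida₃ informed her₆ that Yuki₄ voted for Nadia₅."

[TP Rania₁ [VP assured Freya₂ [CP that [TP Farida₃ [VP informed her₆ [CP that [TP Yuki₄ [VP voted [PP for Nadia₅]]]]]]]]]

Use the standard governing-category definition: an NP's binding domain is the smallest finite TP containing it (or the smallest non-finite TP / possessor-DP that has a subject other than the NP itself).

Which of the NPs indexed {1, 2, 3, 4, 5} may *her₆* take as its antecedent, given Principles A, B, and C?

{1, 2}

*her* is a pronoun, so Principle B applies: it must be free in its binding domain.
Binding domain of *her₆*: the embedded TP, whose subject is Farida₃.
*Rania₁* c-commands the pronoun but from outside its binding domain, and is not c-commanded by it → coindexation permitted.
*Freya₂* c-commands the pronoun but from outside its binding domain, and is not c-commanded by it → coindexation permitted.
*Farida₃* c-commands the pronoun within its binding domain → coindexation would violate Principle B.
*Yuki₄*: the pronoun c-commands this R-expression → coindexation would violate Principle C on *Yuki₄*.
*Nadia₅*: the pronoun c-commands this R-expression → coindexation would violate Principle C on *Nadia₅*.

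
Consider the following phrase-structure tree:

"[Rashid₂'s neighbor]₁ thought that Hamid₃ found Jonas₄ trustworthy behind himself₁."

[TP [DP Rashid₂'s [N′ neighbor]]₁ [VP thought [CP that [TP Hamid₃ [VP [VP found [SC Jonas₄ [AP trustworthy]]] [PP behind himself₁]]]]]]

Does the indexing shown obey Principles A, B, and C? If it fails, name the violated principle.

Principle A

The two coindexed NPs are *[Rashid₂'s neighbor]₁* and *himself₁*.
*himself₁* is an anaphor. Principle A requires it to be bound within its binding domain — the embedded TP, whose subject is Hamid₃.
Within that domain it is c-commanded by *Hamid₃*, which does not share its index.
*[Rashid₂'s neighbor]₁* does c-command the anaphor, but from outside its binding domain.
The anaphor is unbound in its domain → Principle A violation.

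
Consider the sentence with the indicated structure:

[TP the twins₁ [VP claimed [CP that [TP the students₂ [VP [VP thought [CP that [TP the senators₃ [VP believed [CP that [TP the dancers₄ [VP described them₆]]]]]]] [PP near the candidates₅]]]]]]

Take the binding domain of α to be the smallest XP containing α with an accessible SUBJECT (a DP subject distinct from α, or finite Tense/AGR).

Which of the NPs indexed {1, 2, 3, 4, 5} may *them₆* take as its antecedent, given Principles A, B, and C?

*them* is a pronoun, so Principle B applies: it must be free in its binding domain.
Binding domain of *them₆*: the embedded TP, whose subject is the dancers₄.
*the twins₁* c-commands the pronoun but from outside its binding domain, and is not c-commanded by it → coindexation permitted.
*the students₂* c-commands the pronoun but from outside its binding domain, and is not c-commanded by it → coindexation permitted.
*the senators₃* c-commands the pronoun but from outside its binding domain, and is not c-commanded by it → coindexation permitted.
*the dancers₄* c-commands the pronoun within its binding domain → coindexation would violate Principle B.
*the candidates₅* and the pronoun do not c-command one another → neither Principle B nor Principle C is at stake; coindexation permitted.

{1, 2, 3, 5}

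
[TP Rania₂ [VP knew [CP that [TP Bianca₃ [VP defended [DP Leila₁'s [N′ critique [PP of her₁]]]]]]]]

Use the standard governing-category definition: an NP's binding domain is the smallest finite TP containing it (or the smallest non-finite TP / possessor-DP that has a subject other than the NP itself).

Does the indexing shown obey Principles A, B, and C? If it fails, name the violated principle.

The two coindexed NPs are *Leila₁* and *her₁*.
*her₁* is a pronoun. Its binding domain is the possessed DP, whose subject is Leila₁.
*Leila₁* c-commands it within that domain and carries the same index.
The pronoun is locally bound → Principle B violation.

Principle B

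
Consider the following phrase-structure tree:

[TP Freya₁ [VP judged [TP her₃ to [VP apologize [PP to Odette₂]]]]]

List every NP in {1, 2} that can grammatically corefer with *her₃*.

*her* is a pronoun, so Principle B applies: it must be free in its binding domain.
Binding domain of *her₃*: the matrix TP, whose subject is Freya₁.
*Freya₁* c-commands the pronoun within its binding domain → coindexation would violate Principle B.
*Odette₂*: the pronoun c-commands this R-expression → coindexation would violate Principle C on *Odette₂*.

none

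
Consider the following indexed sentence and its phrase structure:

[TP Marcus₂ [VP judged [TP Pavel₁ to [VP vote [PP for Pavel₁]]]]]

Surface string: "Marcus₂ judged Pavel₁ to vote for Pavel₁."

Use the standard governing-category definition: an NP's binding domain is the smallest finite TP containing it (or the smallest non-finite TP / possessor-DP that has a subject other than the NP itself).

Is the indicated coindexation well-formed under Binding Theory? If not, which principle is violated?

The two coindexed NPs are *Pavel₁* (the higher occurrence) and *Pavel₁* (the lower occurrence).
*Pavel₁* (the lower occurrence) is an R-expression. Principle C requires it to be free everywhere.
*Pavel₁* (the higher occurrence) c-commands it and carries the same index.
The R-expression is bound → Principle C violation.

Principle C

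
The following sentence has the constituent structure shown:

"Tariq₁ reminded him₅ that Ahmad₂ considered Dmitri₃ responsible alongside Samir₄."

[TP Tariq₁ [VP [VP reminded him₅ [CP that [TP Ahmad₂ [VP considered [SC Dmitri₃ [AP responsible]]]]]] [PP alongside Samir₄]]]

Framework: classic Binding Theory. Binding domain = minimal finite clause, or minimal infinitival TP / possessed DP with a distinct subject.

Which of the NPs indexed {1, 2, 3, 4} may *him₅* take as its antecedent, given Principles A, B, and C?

{4}

*him* is a pronoun, so Principle B applies: it must be free in its binding domain.
Binding domain of *him₅*: the matrix TP, whose subject is Tariq₁.
*Tariq₁* c-commands the pronoun within its binding domain → coindexation would violate Principle B.
*Ahmad₂*: the pronoun c-commands this R-expression → coindexation would violate Principle C on *Ahmad₂*.
*Dmitri₃*: the pronoun c-commands this R-expression → coindexation would violate Principle C on *Dmitri₃*.
*Samir₄* and the pronoun do not c-command one another → neither Principle B nor Principle C is at stake; coindexation permitted.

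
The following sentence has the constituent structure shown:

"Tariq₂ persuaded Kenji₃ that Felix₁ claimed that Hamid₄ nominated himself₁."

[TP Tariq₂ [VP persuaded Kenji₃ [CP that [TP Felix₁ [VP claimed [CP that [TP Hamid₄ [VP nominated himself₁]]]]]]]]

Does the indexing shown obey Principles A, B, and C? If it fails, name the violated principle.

Principle A

The two coindexed NPs are *Felix₁* and *himself₁*.
*himself₁* is an anaphor. Principle A requires it to be bound within its binding domain — the embedded TP, whose subject is Hamid₄.
Within that domain it is c-commanded by *Hamid₄*, which does not share its index.
*Felix₁* does c-command the anaphor, but from outside its binding domain.
The anaphor is unbound in its domain → Principle A violation.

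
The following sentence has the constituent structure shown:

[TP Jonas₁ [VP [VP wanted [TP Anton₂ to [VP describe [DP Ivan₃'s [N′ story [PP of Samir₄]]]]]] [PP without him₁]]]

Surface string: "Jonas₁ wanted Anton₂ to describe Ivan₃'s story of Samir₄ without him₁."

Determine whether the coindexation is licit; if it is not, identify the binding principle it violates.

Principle B

The two coindexed NPs are *Jonas₁* and *him₁*.
*him₁* is a pronoun. Its binding domain is the matrix TP, whose subject is Jonas₁.
*Jonas₁* c-commands it within that domain and carries the same index.
The pronoun is locally bound → Principle B violation.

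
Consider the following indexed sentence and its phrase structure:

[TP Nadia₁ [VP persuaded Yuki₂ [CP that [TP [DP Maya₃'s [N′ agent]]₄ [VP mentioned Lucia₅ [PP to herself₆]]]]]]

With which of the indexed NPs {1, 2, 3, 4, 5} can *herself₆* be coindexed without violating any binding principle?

{4, 5}

*herself* is an anaphor, so Principle A applies: it must be bound in its binding domain.
Binding domain of *herself₆*: the embedded TP, whose subject is [Maya₃'s agent]₄.
*Nadia₁* c-commands the anaphor but is outside its binding domain → cannot satisfy Principle A.
*Yuki₂* c-commands the anaphor but is outside its binding domain → cannot satisfy Principle A.
*Maya₃* does not c-command the anaphor → cannot bind it.
*[Maya₃'s agent]₄* c-commands the anaphor within its binding domain → licit binder.
*Lucia₅* c-commands the anaphor within its binding domain → licit binder.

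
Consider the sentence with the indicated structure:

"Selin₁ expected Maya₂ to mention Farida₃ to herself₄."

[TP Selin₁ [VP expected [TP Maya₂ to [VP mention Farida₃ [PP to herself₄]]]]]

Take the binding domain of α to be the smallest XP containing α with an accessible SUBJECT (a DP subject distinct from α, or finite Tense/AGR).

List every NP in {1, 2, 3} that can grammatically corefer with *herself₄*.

{2, 3}

*herself* is an anaphor, so Principle A applies: it must be bound in its binding domain.
Binding domain of *herself₄*: the embedded TP, whose subject is Maya₂.
*Selin₁* c-commands the anaphor but is outside its binding domain → cannot satisfy Principle A.
*Maya₂* c-commands the anaphor within its binding domain → licit binder.
*Farida₃* c-commands the anaphor within its binding domain → licit binder.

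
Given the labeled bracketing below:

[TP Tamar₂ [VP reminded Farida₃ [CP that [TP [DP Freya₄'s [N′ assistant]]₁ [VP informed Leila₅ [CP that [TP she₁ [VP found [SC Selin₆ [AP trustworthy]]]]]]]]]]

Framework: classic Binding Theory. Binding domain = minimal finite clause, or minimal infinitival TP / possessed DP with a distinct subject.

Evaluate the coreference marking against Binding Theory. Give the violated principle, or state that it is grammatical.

grammatical

The two coindexed NPs are *[Freya₄'s assistant]₁* and *she₁*.
*she₁* is a pronoun; nothing c-commands it within its binding domain (the embedded TP.), so Principle B holds trivially.
*[Freya₄'s assistant]₁* is an R-expression; *she₁* does not c-command it, and no other NP shares its index, so Principle C is satisfied.
All principles are respected.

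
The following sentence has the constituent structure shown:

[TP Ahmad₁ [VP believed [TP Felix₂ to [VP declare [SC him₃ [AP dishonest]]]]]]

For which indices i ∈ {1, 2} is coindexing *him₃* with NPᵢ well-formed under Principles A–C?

*him* is a pronoun, so Principle B applies: it must be free in its binding domain.
Binding domain of *him₃*: the embedded TP, whose subject is Felix₂.
*Ahmad₁* c-commands the pronoun but from outside its binding domain, and is not c-commanded by it → coindexation permitted.
*Felix₂* c-commands the pronoun within its binding domain → coindexation would violate Principle B.

{1}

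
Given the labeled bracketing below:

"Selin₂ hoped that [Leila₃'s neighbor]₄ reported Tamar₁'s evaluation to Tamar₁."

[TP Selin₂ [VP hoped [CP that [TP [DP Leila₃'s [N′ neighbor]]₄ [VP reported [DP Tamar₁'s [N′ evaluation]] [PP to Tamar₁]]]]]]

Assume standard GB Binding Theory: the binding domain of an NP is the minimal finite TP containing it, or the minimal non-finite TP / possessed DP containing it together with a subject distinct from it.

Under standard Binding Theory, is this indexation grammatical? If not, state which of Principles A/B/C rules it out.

The two coindexed NPs are *Tamar₁* and *Tamar₁*.
*Tamar₁* is an R-expression; no coindexed NP c-commands it, so Principle C holds.
*Tamar₁* is an R-expression; *Tamar₁* does not c-command it, and no other NP shares its index, so Principle C is satisfied.
All principles are respected.

grammatical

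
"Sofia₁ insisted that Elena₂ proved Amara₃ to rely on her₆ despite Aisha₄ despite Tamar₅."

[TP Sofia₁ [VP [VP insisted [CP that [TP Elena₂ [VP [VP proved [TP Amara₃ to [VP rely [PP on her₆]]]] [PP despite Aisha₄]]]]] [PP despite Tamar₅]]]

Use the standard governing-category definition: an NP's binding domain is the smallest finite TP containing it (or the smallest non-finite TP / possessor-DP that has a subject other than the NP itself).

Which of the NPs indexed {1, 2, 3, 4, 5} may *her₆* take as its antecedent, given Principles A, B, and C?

{1, 2, 4, 5}

*her* is a pronoun, so Principle B applies: it must be free in its binding domain.
Binding domain of *her₆*: the embedded TP, whose subject is Amara₃.
*Sofia₁* c-commands the pronoun but from outside its binding domain, and is not c-commanded by it → coindexation permitted.
*Elena₂* c-commands the pronoun but from outside its binding domain, and is not c-commanded by it → coindexation permitted.
*Amara₃* c-commands the pronoun within its binding domain → coindexation would violate Principle B.
*Aisha₄* and the pronoun do not c-command one another → neither Principle B nor Principle C is at stake; coindexation permitted.
*Tamar₅* and the pronoun do not c-command one another → neither Principle B nor Principle C is at stake; coindexation permitted.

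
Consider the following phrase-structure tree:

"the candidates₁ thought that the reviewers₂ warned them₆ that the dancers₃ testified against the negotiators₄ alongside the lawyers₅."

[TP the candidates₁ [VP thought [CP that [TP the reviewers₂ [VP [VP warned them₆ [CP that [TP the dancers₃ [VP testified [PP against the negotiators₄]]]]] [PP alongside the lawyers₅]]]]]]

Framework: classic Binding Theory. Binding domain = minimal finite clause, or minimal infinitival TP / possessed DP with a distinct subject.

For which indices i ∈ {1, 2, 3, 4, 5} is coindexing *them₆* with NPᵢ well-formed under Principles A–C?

{1, 5}

*them* is a pronoun, so Principle B applies: it must be free in its binding domain.
Binding domain of *them₆*: the embedded TP, whose subject is the reviewers₂.
*the candidates₁* c-commands the pronoun but from outside its binding domain, and is not c-commanded by it → coindexation permitted.
*the reviewers₂* c-commands the pronoun within its binding domain → coindexation would violate Principle B.
*the dancers₃*: the pronoun c-commands this R-expression → coindexation would violate Principle C on *the dancers₃*.
*the negotiators₄*: the pronoun c-commands this R-expression → coindexation would violate Principle C on *the negotiators₄*.
*the lawyers₅* and the pronoun do not c-command one another → neither Principle B nor Principle C is at stake; coindexation permitted.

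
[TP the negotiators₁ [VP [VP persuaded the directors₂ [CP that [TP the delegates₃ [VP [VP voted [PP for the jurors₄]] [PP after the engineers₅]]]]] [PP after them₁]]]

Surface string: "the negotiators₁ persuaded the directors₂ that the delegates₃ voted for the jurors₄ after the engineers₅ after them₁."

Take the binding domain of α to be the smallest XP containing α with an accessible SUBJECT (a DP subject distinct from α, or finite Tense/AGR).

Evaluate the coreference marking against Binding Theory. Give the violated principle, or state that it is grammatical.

The two coindexed NPs are *the negotiators₁* and *them₁*.
*them₁* is a pronoun. Its binding domain is the matrix TP, whose subject is the negotiators₁.
*the negotiators₁* c-commands it within that domain and carries the same index.
The pronoun is locally bound → Principle B violation.

Principle B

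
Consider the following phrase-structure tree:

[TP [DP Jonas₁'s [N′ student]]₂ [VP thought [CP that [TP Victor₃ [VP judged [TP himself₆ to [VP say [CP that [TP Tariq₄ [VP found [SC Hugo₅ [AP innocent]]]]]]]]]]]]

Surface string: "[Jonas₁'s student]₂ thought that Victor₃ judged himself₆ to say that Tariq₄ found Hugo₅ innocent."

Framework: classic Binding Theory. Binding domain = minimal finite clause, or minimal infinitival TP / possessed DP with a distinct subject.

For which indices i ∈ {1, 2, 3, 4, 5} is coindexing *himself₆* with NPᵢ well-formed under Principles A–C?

{3}

*himself* is an anaphor, so Principle A applies: it must be bound in its binding domain.
Binding domain of *himself₆*: the embedded TP, whose subject is Victor₃.
*Jonas₁* does not c-command the anaphor → cannot bind it.
*[Jonas₁'s student]₂* c-commands the anaphor but is outside its binding domain → cannot satisfy Principle A.
*Victor₃* c-commands the anaphor within its binding domain → licit binder.
*Tariq₄* does not c-command the anaphor → cannot bind it.
*Hugo₅* does not c-command the anaphor → cannot bind it.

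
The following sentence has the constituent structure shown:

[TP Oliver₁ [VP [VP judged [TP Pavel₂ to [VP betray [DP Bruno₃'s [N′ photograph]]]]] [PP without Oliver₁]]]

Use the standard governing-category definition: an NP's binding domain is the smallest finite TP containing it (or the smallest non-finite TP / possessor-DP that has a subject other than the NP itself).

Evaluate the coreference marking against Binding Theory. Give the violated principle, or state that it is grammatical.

Principle C

The two coindexed NPs are *Oliver₁* (the lower occurrence) and *Oliver₁* (the higher occurrence).
*Oliver₁* (the lower occurrence) is an R-expression. Principle C requires it to be free everywhere.
*Oliver₁* (the higher occurrence) c-commands it and carries the same index.
The R-expression is bound → Principle C violation.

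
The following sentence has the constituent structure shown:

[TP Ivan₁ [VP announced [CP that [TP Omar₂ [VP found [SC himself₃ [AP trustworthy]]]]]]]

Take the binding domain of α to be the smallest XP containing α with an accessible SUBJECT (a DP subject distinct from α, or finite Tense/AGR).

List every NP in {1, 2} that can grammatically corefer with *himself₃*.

{2}

*himself* is an anaphor, so Principle A applies: it must be bound in its binding domain.
Binding domain of *himself₃*: the embedded TP, whose subject is Omar₂.
*Ivan₁* c-commands the anaphor but is outside its binding domain → cannot satisfy Principle A.
*Omar₂* c-commands the anaphor within its binding domain → licit binder.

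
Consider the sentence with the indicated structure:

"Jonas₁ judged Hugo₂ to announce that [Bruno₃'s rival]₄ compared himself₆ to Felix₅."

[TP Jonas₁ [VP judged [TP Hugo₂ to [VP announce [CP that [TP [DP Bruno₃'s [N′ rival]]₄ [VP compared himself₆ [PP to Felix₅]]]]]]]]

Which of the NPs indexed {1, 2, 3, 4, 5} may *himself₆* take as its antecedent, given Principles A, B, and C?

{4}

*himself* is an anaphor, so Principle A applies: it must be bound in its binding domain.
Binding domain of *himself₆*: the embedded TP, whose subject is [Bruno₃'s rival]₄.
*Jonas₁* c-commands the anaphor but is outside its binding domain → cannot satisfy Principle A.
*Hugo₂* c-commands the anaphor but is outside its binding domain → cannot satisfy Principle A.
*Bruno₃* does not c-command the anaphor → cannot bind it.
*[Bruno₃'s rival]₄* c-commands the anaphor within its binding domain → licit binder.
*Felix₅* does not c-command the anaphor → cannot bind it.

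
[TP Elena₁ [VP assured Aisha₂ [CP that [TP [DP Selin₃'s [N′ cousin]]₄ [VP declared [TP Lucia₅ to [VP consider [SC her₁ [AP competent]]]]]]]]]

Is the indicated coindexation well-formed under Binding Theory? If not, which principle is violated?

The two coindexed NPs are *Elena₁* and *her₁*.
*her₁* is a pronoun; its binding domain is the embedded TP, whose subject is Lucia₅. Within that domain it is c-commanded only by *Lucia₅*, which carries a different index — the pronoun is free locally, so Principle B holds.
*Elena₁* is an R-expression; *her₁* does not c-command it, and no other NP shares its index, so Principle C is satisfied.
All principles are respected.

grammatical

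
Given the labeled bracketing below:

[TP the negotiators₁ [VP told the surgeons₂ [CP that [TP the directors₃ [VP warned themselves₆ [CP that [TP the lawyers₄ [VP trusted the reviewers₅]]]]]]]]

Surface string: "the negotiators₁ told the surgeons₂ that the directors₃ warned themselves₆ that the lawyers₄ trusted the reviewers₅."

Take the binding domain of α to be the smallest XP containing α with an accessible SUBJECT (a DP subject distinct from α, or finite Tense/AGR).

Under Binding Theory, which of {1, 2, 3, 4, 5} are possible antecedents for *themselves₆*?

{3}

*themselves* is an anaphor, so Principle A applies: it must be bound in its binding domain.
Binding domain of *themselves₆*: the embedded TP, whose subject is the directors₃.
*the negotiators₁* c-commands the anaphor but is outside its binding domain → cannot satisfy Principle A.
*the surgeons₂* c-commands the anaphor but is outside its binding domain → cannot satisfy Principle A.
*the directors₃* c-commands the anaphor within its binding domain → licit binder.
*the lawyers₄* does not c-command the anaphor → cannot bind it.
*the reviewers₅* does not c-command the anaphor → cannot bind it.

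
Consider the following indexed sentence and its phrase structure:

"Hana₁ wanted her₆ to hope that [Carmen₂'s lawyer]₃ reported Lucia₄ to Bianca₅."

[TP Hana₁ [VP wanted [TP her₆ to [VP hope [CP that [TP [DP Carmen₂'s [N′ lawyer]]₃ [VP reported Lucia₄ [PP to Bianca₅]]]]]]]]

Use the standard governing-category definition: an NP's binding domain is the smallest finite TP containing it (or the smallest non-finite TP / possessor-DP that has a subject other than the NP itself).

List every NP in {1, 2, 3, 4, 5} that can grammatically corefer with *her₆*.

none

*her* is a pronoun, so Principle B applies: it must be free in its binding domain.
Binding domain of *her₆*: the matrix TP, whose subject is Hana₁.
*Hana₁* c-commands the pronoun within its binding domain → coindexation would violate Principle B.
*Carmen₂*: the pronoun c-commands this R-expression → coindexation would violate Principle C on *Carmen₂*.
*[Carmen₂'s lawyer]₃*: the pronoun c-commands this R-expression → coindexation would violate Principle C on *[Carmen₂'s lawyer]₃*.
*Lucia₄*: the pronoun c-commands this R-expression → coindexation would violate Principle C on *Lucia₄*.
*Bianca₅*: the pronoun c-commands this R-expression → coindexation would violate Principle C on *Bianca₅*.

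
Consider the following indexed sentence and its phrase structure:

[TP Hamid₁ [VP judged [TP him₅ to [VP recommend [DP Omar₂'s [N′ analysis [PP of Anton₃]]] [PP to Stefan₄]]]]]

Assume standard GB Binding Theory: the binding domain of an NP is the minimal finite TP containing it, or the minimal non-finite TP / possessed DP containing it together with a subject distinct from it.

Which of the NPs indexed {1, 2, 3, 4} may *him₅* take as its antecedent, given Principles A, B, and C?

none

*him* is a pronoun, so Principle B applies: it must be free in its binding domain.
Binding domain of *him₅*: the matrix TP, whose subject is Hamid₁.
*Hamid₁* c-commands the pronoun within its binding domain → coindexation would violate Principle B.
*Omar₂*: the pronoun c-commands this R-expression → coindexation would violate Principle C on *Omar₂*.
*Anton₃*: the pronoun c-commands this R-expression → coindexation would violate Principle C on *Anton₃*.
*Stefan₄*: the pronoun c-commands this R-expression → coindexation would violate Principle C on *Stefan₄*.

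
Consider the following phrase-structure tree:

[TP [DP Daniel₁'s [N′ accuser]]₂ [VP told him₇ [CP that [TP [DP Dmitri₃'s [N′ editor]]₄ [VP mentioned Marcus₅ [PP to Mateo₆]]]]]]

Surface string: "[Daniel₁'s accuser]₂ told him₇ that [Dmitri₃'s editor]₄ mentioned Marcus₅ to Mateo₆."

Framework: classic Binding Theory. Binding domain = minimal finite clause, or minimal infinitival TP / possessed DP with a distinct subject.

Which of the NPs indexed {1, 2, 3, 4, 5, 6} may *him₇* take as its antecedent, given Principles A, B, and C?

{1}

*him* is a pronoun, so Principle B applies: it must be free in its binding domain.
Binding domain of *him₇*: the matrix TP, whose subject is [Daniel₁'s accuser]₂.
*Daniel₁* and the pronoun do not c-command one another → neither Principle B nor Principle C is at stake; coindexation permitted.
*[Daniel₁'s accuser]₂* c-commands the pronoun within its binding domain → coindexation would violate Principle B.
*Dmitri₃*: the pronoun c-commands this R-expression → coindexation would violate Principle C on *Dmitri₃*.
*[Dmitri₃'s editor]₄*: the pronoun c-commands this R-expression → coindexation would violate Principle C on *[Dmitri₃'s editor]₄*.
*Marcus₅*: the pronoun c-commands this R-expression → coindexation would violate Principle C on *Marcus₅*.
*Mateo₆*: the pronoun c-commands this R-expression → coindexation would violate Principle C on *Mateo₆*.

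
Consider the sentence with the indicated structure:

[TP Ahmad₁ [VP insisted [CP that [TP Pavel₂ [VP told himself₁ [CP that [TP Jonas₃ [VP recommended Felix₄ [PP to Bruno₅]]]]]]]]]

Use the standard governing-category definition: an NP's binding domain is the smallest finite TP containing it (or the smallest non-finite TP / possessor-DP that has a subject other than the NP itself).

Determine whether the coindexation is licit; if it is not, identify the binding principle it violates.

Principle A

The two coindexed NPs are *Ahmad₁* and *himself₁*.
*himself₁* is an anaphor. Principle A requires it to be bound within its binding domain — the embedded TP, whose subject is Pavel₂.
Within that domain it is c-commanded by *Pavel₂*, which does not share its index.
*Ahmad₁* does c-command the anaphor, but from outside its binding domain.
The anaphor is unbound in its domain → Principle A violation.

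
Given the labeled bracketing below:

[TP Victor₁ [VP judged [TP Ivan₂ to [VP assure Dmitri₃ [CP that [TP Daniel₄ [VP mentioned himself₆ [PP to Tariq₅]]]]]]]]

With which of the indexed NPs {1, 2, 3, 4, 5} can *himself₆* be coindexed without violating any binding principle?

*himself* is an anaphor, so Principle A applies: it must be bound in its binding domain.
Binding domain of *himself₆*: the embedded TP, whose subject is Daniel₄.
*Victor₁* c-commands the anaphor but is outside its binding domain → cannot satisfy Principle A.
*Ivan₂* c-commands the anaphor but is outside its binding domain → cannot satisfy Principle A.
*Dmitri₃* c-commands the anaphor but is outside its binding domain → cannot satisfy Principle A.
*Daniel₄* c-commands the anaphor within its binding domain → licit binder.
*Tariq₅* does not c-command the anaphor → cannot bind it.

{4}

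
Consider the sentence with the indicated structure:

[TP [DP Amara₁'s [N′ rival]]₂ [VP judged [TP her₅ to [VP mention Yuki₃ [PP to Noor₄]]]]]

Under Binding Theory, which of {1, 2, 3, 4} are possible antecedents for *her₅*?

*her* is a pronoun, so Principle B applies: it must be free in its binding domain.
Binding domain of *her₅*: the matrix TP, whose subject is [Amara₁'s rival]₂.
*Amara₁* and the pronoun do not c-command one another → neither Principle B nor Principle C is at stake; coindexation permitted.
*[Amara₁'s rival]₂* c-commands the pronoun within its binding domain → coindexation would violate Principle B.
*Yuki₃*: the pronoun c-commands this R-expression → coindexation would violate Principle C on *Yuki₃*.
*Noor₄*: the pronoun c-commands this R-expression → coindexation would violate Principle C on *Noor₄*.

{1}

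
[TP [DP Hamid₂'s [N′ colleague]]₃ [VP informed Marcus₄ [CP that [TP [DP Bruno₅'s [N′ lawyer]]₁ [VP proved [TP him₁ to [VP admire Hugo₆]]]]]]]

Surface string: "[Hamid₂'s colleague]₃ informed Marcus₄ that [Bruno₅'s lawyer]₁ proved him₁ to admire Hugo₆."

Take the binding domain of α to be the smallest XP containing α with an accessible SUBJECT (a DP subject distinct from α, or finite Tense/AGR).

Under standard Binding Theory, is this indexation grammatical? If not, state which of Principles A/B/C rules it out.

The two coindexed NPs are *[Bruno₅'s lawyer]₁* and *him₁*.
*him₁* is a pronoun. Its binding domain is the embedded TP, whose subject is [Bruno₅'s lawyer]₁.
*[Bruno₅'s lawyer]₁* c-commands it within that domain and carries the same index.
The pronoun is locally bound → Principle B violation.

Principle B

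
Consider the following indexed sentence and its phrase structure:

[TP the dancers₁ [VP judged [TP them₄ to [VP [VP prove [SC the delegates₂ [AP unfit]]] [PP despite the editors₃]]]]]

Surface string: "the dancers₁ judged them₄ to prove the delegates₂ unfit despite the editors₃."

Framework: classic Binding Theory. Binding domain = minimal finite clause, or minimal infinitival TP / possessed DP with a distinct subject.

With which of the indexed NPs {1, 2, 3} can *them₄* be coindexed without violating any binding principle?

none

*them* is a pronoun, so Principle B applies: it must be free in its binding domain.
Binding domain of *them₄*: the matrix TP, whose subject is the dancers₁.
*the dancers₁* c-commands the pronoun within its binding domain → coindexation would violate Principle B.
*the delegates₂*: the pronoun c-commands this R-expression → coindexation would violate Principle C on *the delegates₂*.
*the editors₃*: the pronoun c-commands this R-expression → coindexation would violate Principle C on *the editors₃*.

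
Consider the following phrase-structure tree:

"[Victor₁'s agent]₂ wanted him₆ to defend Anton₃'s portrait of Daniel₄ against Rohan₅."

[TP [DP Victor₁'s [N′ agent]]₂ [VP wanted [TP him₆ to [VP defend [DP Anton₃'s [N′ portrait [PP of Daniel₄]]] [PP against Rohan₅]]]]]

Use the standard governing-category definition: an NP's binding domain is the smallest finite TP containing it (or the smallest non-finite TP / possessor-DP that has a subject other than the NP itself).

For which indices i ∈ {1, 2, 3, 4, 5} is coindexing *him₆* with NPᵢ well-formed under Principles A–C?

{1}

*him* is a pronoun, so Principle B applies: it must be free in its binding domain.
Binding domain of *him₆*: the matrix TP, whose subject is [Victor₁'s agent]₂.
*Victor₁* and the pronoun do not c-command one another → neither Principle B nor Principle C is at stake; coindexation permitted.
*[Victor₁'s agent]₂* c-commands the pronoun within its binding domain → coindexation would violate Principle B.
*Anton₃*: the pronoun c-commands this R-expression → coindexation would violate Principle C on *Anton₃*.
*Daniel₄*: the pronoun c-commands this R-expression → coindexation would violate Principle C on *Daniel₄*.
*Rohan₅*: the pronoun c-commands this R-expression → coindexation would violate Principle C on *Rohan₅*.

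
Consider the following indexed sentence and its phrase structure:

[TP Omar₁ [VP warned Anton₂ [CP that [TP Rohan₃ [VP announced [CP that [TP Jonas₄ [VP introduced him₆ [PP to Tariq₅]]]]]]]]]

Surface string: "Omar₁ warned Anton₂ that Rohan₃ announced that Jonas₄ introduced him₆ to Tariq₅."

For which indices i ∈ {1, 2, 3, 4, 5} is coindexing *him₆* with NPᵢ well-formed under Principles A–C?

*him* is a pronoun, so Principle B applies: it must be free in its binding domain.
Binding domain of *him₆*: the embedded TP, whose subject is Jonas₄.
*Omar₁* c-commands the pronoun but from outside its binding domain, and is not c-commanded by it → coindexation permitted.
*Anton₂* c-commands the pronoun but from outside its binding domain, and is not c-commanded by it → coindexation permitted.
*Rohan₃* c-commands the pronoun but from outside its binding domain, and is not c-commanded by it → coindexation permitted.
*Jonas₄* c-commands the pronoun within its binding domain → coindexation would violate Principle B.
*Tariq₅*: the pronoun c-commands this R-expression → coindexation would violate Principle C on *Tariq₅*.

{1, 2, 3}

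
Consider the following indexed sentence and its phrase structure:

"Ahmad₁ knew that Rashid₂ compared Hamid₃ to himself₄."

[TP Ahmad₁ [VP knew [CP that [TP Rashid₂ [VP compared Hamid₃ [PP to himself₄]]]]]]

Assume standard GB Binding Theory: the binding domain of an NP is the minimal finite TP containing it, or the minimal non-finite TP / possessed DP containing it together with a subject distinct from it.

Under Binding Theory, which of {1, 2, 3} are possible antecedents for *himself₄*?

*himself* is an anaphor, so Principle A applies: it must be bound in its binding domain.
Binding domain of *himself₄*: the embedded TP, whose subject is Rashid₂.
*Ahmad₁* c-commands the anaphor but is outside its binding domain → cannot satisfy Principle A.
*Rashid₂* c-commands the anaphor within its binding domain → licit binder.
*Hamid₃* c-commands the anaphor within its binding domain → licit binder.

{2, 3}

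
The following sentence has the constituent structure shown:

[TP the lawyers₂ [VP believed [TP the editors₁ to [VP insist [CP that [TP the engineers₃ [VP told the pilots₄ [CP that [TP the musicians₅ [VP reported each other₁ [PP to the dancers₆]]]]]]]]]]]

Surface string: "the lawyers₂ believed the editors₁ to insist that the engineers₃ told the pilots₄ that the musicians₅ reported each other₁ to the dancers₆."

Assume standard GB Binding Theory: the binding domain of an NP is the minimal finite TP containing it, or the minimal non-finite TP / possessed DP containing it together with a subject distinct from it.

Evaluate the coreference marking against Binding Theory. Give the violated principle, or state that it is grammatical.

Principle A

The two coindexed NPs are *the editors₁* and *each other₁*.
*each other₁* is an anaphor. Principle A requires it to be bound within its binding domain — the embedded TP, whose subject is the musicians₅.
Within that domain it is c-commanded by *the musicians₅*, which does not share its index.
*the editors₁* does c-command the anaphor, but from outside its binding domain.
The anaphor is unbound in its domain → Principle A violation.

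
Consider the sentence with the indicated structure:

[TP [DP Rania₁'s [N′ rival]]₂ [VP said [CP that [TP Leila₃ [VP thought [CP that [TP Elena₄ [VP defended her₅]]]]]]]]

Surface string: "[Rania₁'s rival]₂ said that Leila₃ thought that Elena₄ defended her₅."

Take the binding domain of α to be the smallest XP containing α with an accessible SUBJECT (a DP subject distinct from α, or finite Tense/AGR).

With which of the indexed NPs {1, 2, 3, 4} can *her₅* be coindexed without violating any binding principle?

{1, 2, 3}

*her* is a pronoun, so Principle B applies: it must be free in its binding domain.
Binding domain of *her₅*: the embedded TP, whose subject is Elena₄.
*Rania₁* and the pronoun do not c-command one another → neither Principle B nor Principle C is at stake; coindexation permitted.
*[Rania₁'s rival]₂* c-commands the pronoun but from outside its binding domain, and is not c-commanded by it → coindexation permitted.
*Leila₃* c-commands the pronoun but from outside its binding domain, and is not c-commanded by it → coindexation permitted.
*Elena₄* c-commands the pronoun within its binding domain → coindexation would violate Principle B.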